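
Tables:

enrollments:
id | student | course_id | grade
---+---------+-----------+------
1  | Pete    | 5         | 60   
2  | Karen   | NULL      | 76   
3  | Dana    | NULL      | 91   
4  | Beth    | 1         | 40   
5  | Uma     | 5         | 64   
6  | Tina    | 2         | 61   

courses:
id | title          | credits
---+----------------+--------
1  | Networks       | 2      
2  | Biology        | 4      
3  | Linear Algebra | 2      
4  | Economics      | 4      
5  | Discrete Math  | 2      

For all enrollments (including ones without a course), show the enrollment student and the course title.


LEFT JOIN keeps every row from enrollments (the left table); where course_id has no match in courses, the course columns become NULL. Walk through each enrollment:
  - enrollment 1 (Pete): course_id=5 -> matches Discrete Math
  - enrollment 2 (Karen): course_id=NULL, no match -> kept with NULL
  - enrollment 3 (Dana): course_id=NULL, no match -> kept with NULL
  - enrollment 4 (Beth): course_id=1 -> matches Networks
  - enrollment 5 (Uma): course_id=5 -> matches Discrete Math
  - enrollment 6 (Tina): course_id=2 -> matches Biology
All 6 rows appear; 2 have NULL course.

SQL:
SELECT a.student, b.title AS course
FROM enrollments a
LEFT JOIN courses b ON a.course_id = b.id

Result:
student | course       
--------+--------------
Pete    | Discrete Math
Karen   | NULL         
Dana    | NULL         
Beth    | Networks     
Uma     | Discrete Math
Tina    | Biology      


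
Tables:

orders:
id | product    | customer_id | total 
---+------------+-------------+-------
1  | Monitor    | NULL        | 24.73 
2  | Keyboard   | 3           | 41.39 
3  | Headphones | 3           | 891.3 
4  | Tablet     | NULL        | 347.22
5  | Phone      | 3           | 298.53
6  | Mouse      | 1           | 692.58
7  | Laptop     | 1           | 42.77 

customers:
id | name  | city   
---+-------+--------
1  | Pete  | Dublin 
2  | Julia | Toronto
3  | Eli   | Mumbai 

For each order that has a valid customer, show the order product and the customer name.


INNER JOIN keeps only orders rows whose customer_id matches an id in customers. Walk through each order:
  - order 1 (Monitor): customer_id=NULL, no match -> dropped
  - order 2 (Keyboard): customer_id=3 -> matches Eli
  - order 3 (Headphones): customer_id=3 -> matches Eli
  - order 4 (Tablet): customer_id=NULL, no match -> dropped
  - order 5 (Phone): customer_id=3 -> matches Eli
  - order 6 (Mouse): customer_id=1 -> matches Pete
  - order 7 (Laptop): customer_id=1 -> matches Pete
So 2 of 7 rows are dropped.

SQL:
SELECT a.product, b.name AS customer
FROM orders a
INNER JOIN customers b ON a.customer_id = b.id

Result:
product    | customer
-----------+---------
Keyboard   | Eli     
Headphones | Eli     
Phone      | Eli     
Mouse      | Pete    
Laptop     | Pete    


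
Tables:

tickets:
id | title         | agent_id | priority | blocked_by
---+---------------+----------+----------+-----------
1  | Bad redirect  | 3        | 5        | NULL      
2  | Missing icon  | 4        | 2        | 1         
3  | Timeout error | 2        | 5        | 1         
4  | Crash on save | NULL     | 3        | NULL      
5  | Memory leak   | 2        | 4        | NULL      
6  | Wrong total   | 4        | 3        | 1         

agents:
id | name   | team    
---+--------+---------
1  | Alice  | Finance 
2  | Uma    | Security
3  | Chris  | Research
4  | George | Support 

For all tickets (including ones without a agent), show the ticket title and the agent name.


LEFT JOIN keeps every row from tickets (the left table); where agent_id has no match in agents, the agent columns become NULL. Walk through each ticket:
  - ticket 1 (Bad redirect): agent_id=3 -> matches Chris
  - ticket 2 (Missing icon): agent_id=4 -> matches George
  - ticket 3 (Timeout error): agent_id=2 -> matches Uma
  - ticket 4 (Crash on save): agent_id=NULL, no match -> kept with NULL
  - ticket 5 (Memory leak): agent_id=2 -> matches Uma
  - ticket 6 (Wrong total): agent_id=4 -> matches George
All 6 rows appear; 1 has NULL agent.

SQL:
SELECT a.title, b.name AS agent
FROM tickets a
LEFT JOIN agents b ON a.agent_id = b.id

Result:
title         | agent 
--------------+-------
Bad redirect  | Chris 
Missing icon  | George
Timeout error | Uma   
Crash on save | NULL  
Memory leak   | Uma   
Wrong total   | George


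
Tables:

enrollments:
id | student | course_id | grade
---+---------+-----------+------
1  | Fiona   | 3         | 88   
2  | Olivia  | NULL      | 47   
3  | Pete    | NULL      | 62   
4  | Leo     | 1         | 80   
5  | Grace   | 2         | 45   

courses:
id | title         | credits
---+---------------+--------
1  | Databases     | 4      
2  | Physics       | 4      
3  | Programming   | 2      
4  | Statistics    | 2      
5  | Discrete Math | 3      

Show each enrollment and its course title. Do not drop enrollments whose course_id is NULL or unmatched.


LEFT JOIN keeps every row from enrollments (the left table); where course_id has no match in courses, the course columns become NULL. Walk through each enrollment:
  - enrollment 1 (Fiona): course_id=3 -> matches Programming
  - enrollment 2 (Olivia): course_id=NULL, no match -> kept with NULL
  - enrollment 3 (Pete): course_id=NULL, no match -> kept with NULL
  - enrollment 4 (Leo): course_id=1 -> matches Databases
  - enrollment 5 (Grace): course_id=2 -> matches Physics
All 5 rows appear; 2 have NULL course.

SQL:
SELECT a.student, b.title AS course
FROM enrollments a
LEFT JOIN courses b ON a.course_id = b.id

Result:
student | course     
--------+------------
Fiona   | Programming
Olivia  | NULL       
Pete    | NULL       
Leo     | Databases  
Grace   | Physics    


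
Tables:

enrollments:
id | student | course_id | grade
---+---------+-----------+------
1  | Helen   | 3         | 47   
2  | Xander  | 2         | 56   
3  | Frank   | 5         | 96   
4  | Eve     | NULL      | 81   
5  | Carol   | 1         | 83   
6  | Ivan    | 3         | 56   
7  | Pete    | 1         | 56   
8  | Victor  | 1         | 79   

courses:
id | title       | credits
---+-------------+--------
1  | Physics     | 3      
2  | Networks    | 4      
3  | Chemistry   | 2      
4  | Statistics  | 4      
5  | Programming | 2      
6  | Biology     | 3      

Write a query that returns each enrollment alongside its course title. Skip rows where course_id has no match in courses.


INNER JOIN keeps only enrollments rows whose course_id matches an id in courses. Walk through each enrollment:
  - enrollment 1 (Helen): course_id=3 -> matches Chemistry
  - enrollment 2 (Xander): course_id=2 -> matches Networks
  - enrollment 3 (Frank): course_id=5 -> matches Programming
  - enrollment 4 (Eve): course_id=NULL, no match -> dropped
  - enrollment 5 (Carol): course_id=1 -> matches Physics
  - enrollment 6 (Ivan): course_id=3 -> matches Chemistry
  - enrollment 7 (Pete): course_id=1 -> matches Physics
  - enrollment 8 (Victor): course_id=1 -> matches Physics
So 1 of 8 rows is dropped.

SQL:
SELECT a.student, b.title AS course
FROM enrollments a
INNER JOIN courses b ON a.course_id = b.id

Result:
student | course     
--------+------------
Helen   | Chemistry  
Xander  | Networks   
Frank   | Programming
Carol   | Physics    
Ivan    | Chemistry  
Pete    | Physics    
Victor  | Physics    


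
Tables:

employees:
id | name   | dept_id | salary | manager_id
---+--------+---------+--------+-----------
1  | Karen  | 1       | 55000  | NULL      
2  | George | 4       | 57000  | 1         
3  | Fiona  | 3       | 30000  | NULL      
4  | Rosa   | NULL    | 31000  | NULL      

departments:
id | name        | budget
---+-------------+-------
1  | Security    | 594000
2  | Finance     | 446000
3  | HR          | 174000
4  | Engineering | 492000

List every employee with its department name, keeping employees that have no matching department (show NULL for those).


LEFT JOIN keeps every row from employees (the left table); where dept_id has no match in departments, the department columns become NULL. Walk through each employee:
  - employee 1 (Karen): dept_id=1 -> matches Security
  - employee 2 (George): dept_id=4 -> matches Engineering
  - employee 3 (Fiona): dept_id=3 -> matches HR
  - employee 4 (Rosa): dept_id=NULL, no match -> kept with NULL
All 4 rows appear; 1 has NULL department.

SQL:
SELECT a.name, b.name AS department
FROM employees a
LEFT JOIN departments b ON a.dept_id = b.id

Result:
name   | department 
-------+------------
Karen  | Security   
George | Engineering
Fiona  | HR         
Rosa   | NULL       


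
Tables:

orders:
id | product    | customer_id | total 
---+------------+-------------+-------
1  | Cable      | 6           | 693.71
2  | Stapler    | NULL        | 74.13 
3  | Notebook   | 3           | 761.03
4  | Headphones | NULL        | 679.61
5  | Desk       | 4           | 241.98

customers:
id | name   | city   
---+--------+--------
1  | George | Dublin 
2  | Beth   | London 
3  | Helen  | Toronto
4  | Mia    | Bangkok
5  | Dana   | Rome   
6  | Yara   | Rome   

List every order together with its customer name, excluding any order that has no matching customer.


INNER JOIN keeps only orders rows whose customer_id matches an id in customers. Walk through each order:
  - order 1 (Cable): customer_id=6 -> matches Yara
  - order 2 (Stapler): customer_id=NULL, no match -> dropped
  - order 3 (Notebook): customer_id=3 -> matches Helen
  - order 4 (Headphones): customer_id=NULL, no match -> dropped
  - order 5 (Desk): customer_id=4 -> matches Mia
So 2 of 5 rows are dropped.

SQL:
SELECT a.product, b.name AS customer
FROM orders a
INNER JOIN customers b ON a.customer_id = b.id

Result:
product  | customer
---------+---------
Cable    | Yara    
Notebook | Helen   
Desk     | Mia     


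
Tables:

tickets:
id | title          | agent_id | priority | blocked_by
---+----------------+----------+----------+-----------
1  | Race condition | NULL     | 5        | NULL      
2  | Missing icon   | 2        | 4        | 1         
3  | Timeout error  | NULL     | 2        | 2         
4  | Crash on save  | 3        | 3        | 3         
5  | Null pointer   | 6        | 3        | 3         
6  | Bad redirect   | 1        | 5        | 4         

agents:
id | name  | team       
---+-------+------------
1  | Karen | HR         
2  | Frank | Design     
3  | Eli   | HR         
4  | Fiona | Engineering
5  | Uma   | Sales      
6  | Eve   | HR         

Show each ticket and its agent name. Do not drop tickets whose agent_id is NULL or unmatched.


LEFT JOIN keeps every row from tickets (the left table); where agent_id has no match in agents, the agent columns become NULL. Walk through each ticket:
  - ticket 1 (Race condition): agent_id=NULL, no match -> kept with NULL
  - ticket 2 (Missing icon): agent_id=2 -> matches Frank
  - ticket 3 (Timeout error): agent_id=NULL, no match -> kept with NULL
  - ticket 4 (Crash on save): agent_id=3 -> matches Eli
  - ticket 5 (Null pointer): agent_id=6 -> matches Eve
  - ticket 6 (Bad redirect): agent_id=1 -> matches Karen
All 6 rows appear; 2 have NULL agent.

SQL:
SELECT a.title, b.name AS agent
FROM tickets a
LEFT JOIN agents b ON a.agent_id = b.id

Result:
title          | agent
---------------+------
Race condition | NULL 
Missing icon   | Frank
Timeout error  | NULL 
Crash on save  | Eli  
Null pointer   | Eve  
Bad redirect   | Karen


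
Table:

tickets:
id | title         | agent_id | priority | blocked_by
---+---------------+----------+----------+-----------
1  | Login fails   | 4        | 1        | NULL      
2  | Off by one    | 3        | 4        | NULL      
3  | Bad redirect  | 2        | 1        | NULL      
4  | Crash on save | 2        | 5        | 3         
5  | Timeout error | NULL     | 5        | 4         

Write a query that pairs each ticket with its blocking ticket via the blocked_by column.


This is a self-join: tickets is joined to a second copy of itself, matching each row's blocked_by to another row's id. Use LEFT JOIN so rows with blocked_by=NULL are kept.
  - ticket 1 (Login fails): blocked_by=NULL -> NULL
  - ticket 2 (Off by one): blocked_by=NULL -> NULL
  - ticket 3 (Bad redirect): blocked_by=NULL -> NULL
  - ticket 4 (Crash on save): blocked_by=3 -> Bad redirect
  - ticket 5 (Timeout error): blocked_by=4 -> Crash on save

SQL:
SELECT a.title AS item, b.title AS blocked_by
FROM tickets a
LEFT JOIN tickets b ON a.blocked_by = b.id

Result:
item          | blocked_by   
--------------+--------------
Login fails   | NULL         
Off by one    | NULL         
Bad redirect  | NULL         
Crash on save | Bad redirect 
Timeout error | Crash on save


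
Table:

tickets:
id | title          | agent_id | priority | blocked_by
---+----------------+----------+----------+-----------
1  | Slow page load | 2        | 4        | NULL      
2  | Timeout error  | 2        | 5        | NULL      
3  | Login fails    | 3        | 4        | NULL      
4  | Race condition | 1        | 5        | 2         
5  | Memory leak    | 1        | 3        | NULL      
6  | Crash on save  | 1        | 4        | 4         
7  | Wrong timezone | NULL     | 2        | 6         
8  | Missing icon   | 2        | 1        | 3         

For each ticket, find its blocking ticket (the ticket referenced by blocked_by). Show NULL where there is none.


This is a self-join: tickets is joined to a second copy of itself, matching each row's blocked_by to another row's id. Use LEFT JOIN so rows with blocked_by=NULL are kept.
  - ticket 1 (Slow page load): blocked_by=NULL -> NULL
  - ticket 2 (Timeout error): blocked_by=NULL -> NULL
  - ticket 3 (Login fails): blocked_by=NULL -> NULL
  - ticket 4 (Race condition): blocked_by=2 -> Timeout error
  - ticket 5 (Memory leak): blocked_by=NULL -> NULL
  - ticket 6 (Crash on save): blocked_by=4 -> Race condition
  - ticket 7 (Wrong timezone): blocked_by=6 -> Crash on save
  - ticket 8 (Missing icon): blocked_by=3 -> Login fails

SQL:
SELECT a.title AS item, b.title AS blocked_by
FROM tickets a
LEFT JOIN tickets b ON a.blocked_by = b.id

Result:
item           | blocked_by    
---------------+---------------
Slow page load | NULL          
Timeout error  | NULL          
Login fails    | NULL          
Race condition | Timeout error 
Memory leak    | NULL          
Crash on save  | Race condition
Wrong timezone | Crash on save 
Missing icon   | Login fails   


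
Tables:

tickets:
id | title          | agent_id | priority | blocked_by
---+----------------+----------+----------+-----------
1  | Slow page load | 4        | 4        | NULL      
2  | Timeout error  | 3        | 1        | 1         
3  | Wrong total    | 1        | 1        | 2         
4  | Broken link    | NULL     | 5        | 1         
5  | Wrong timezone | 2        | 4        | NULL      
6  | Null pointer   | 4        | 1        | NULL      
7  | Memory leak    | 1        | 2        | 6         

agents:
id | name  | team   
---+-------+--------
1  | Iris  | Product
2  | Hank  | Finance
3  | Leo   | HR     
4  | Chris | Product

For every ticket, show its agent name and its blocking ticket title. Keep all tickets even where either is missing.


Two LEFT JOINs from the same base table tickets: one to agents via agent_id, one to tickets itself via blocked_by. Both are LEFT so every ticket is preserved.
Match against agents:
  - ticket 1 (Slow page load): agent_id=4 -> matches Chris
  - ticket 2 (Timeout error): agent_id=3 -> matches Leo
  - ticket 3 (Wrong total): agent_id=1 -> matches Iris
  - ticket 4 (Broken link): agent_id=NULL, no match -> kept with NULL
  - ticket 5 (Wrong timezone): agent_id=2 -> matches Hank
  - ticket 6 (Null pointer): agent_id=4 -> matches Chris
  - ticket 7 (Memory leak): agent_id=1 -> matches Iris
Match against tickets (self):
  - ticket 1 (Slow page load): blocked_by=NULL -> NULL
  - ticket 2 (Timeout error): blocked_by=1 -> Slow page load
  - ticket 3 (Wrong total): blocked_by=2 -> Timeout error
  - ticket 4 (Broken link): blocked_by=1 -> Slow page load
  - ticket 5 (Wrong timezone): blocked_by=NULL -> NULL
  - ticket 6 (Null pointer): blocked_by=NULL -> NULL
  - ticket 7 (Memory leak): blocked_by=6 -> Null pointer

SQL:
SELECT a.title, b.name AS agent, c.title AS blocked_by
FROM tickets a
LEFT JOIN agents b ON a.agent_id = b.id
LEFT JOIN tickets c ON a.blocked_by = c.id

Result:
title          | agent | blocked_by    
---------------+-------+---------------
Slow page load | Chris | NULL          
Timeout error  | Leo   | Slow page load
Wrong total    | Iris  | Timeout error 
Broken link    | NULL  | Slow page load
Wrong timezone | Hank  | NULL          
Null pointer   | Chris | NULL          
Memory leak    | Iris  | Null pointer  


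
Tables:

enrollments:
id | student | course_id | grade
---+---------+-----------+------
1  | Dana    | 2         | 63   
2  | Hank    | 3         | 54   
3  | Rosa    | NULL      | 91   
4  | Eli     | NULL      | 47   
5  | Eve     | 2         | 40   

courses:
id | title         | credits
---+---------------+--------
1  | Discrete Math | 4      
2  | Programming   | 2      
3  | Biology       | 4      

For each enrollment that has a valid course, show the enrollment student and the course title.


INNER JOIN keeps only enrollments rows whose course_id matches an id in courses. Walk through each enrollment:
  - enrollment 1 (Dana): course_id=2 -> matches Programming
  - enrollment 2 (Hank): course_id=3 -> matches Biology
  - enrollment 3 (Rosa): course_id=NULL, no match -> dropped
  - enrollment 4 (Eli): course_id=NULL, no match -> dropped
  - enrollment 5 (Eve): course_id=2 -> matches Programming
So 2 of 5 rows are dropped.

SQL:
SELECT a.student, b.title AS course
FROM enrollments a
INNER JOIN courses b ON a.course_id = b.id

Result:
student | course     
--------+------------
Dana    | Programming
Hank    | Biology    
Eve     | Programming


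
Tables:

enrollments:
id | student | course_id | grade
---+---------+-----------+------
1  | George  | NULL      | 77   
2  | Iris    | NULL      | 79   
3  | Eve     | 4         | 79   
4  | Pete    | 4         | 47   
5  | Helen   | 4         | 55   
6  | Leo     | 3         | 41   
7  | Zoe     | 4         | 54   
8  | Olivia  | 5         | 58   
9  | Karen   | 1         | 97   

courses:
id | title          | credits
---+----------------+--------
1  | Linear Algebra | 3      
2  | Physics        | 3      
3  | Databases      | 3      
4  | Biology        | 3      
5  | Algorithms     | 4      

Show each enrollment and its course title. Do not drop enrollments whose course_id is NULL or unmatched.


LEFT JOIN keeps every row from enrollments (the left table); where course_id has no match in courses, the course columns become NULL. Walk through each enrollment:
  - enrollment 1 (George): course_id=NULL, no match -> kept with NULL
  - enrollment 2 (Iris): course_id=NULL, no match -> kept with NULL
  - enrollment 3 (Eve): course_id=4 -> matches Biology
  - enrollment 4 (Pete): course_id=4 -> matches Biology
  - enrollment 5 (Helen): course_id=4 -> matches Biology
  - enrollment 6 (Leo): course_id=3 -> matches Databases
  - enrollment 7 (Zoe): course_id=4 -> matches Biology
  - enrollment 8 (Olivia): course_id=5 -> matches Algorithms
  - enrollment 9 (Karen): course_id=1 -> matches Linear Algebra
All 9 rows appear; 2 have NULL course.

SQL:
SELECT a.student, b.title AS course
FROM enrollments a
LEFT JOIN courses b ON a.course_id = b.id

Result:
student | course        
--------+---------------
George  | NULL          
Iris    | NULL          
Eve     | Biology       
Pete    | Biology       
Helen   | Biology       
Leo     | Databases     
Zoe     | Biology       
Olivia  | Algorithms    
Karen   | Linear Algebra


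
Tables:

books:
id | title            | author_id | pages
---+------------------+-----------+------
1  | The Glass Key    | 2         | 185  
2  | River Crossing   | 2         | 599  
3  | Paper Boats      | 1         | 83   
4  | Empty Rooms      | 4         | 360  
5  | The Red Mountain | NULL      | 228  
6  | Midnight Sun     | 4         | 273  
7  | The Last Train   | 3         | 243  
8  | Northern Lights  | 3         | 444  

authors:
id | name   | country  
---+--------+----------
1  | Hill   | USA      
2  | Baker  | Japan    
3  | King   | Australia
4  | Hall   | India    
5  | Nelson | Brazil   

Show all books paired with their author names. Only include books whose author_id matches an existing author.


INNER JOIN keeps only books rows whose author_id matches an id in authors. Walk through each book:
  - book 1 (The Glass Key): author_id=2 -> matches Baker
  - book 2 (River Crossing): author_id=2 -> matches Baker
  - book 3 (Paper Boats): author_id=1 -> matches Hill
  - book 4 (Empty Rooms): author_id=4 -> matches Hall
  - book 5 (The Red Mountain): author_id=NULL, no match -> dropped
  - book 6 (Midnight Sun): author_id=4 -> matches Hall
  - book 7 (The Last Train): author_id=3 -> matches King
  - book 8 (Northern Lights): author_id=3 -> matches King
So 1 of 8 rows is dropped.

SQL:
SELECT a.title, b.name AS author
FROM books a
INNER JOIN authors b ON a.author_id = b.id

Result:
title           | author
----------------+-------
The Glass Key   | Baker 
River Crossing  | Baker 
Paper Boats     | Hill  
Empty Rooms     | Hall  
Midnight Sun    | Hall  
The Last Train  | King  
Northern Lights | King  


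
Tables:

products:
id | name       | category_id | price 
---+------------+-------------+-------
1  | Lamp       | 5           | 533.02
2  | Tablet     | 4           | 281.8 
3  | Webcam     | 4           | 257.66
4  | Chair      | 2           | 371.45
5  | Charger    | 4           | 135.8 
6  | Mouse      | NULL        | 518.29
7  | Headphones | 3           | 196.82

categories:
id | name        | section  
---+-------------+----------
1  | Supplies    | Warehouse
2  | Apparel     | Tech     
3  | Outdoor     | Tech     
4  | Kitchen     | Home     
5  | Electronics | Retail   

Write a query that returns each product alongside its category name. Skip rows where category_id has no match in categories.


INNER JOIN keeps only products rows whose category_id matches an id in categories. Walk through each product:
  - product 1 (Lamp): category_id=5 -> matches Electronics
  - product 2 (Tablet): category_id=4 -> matches Kitchen
  - product 3 (Webcam): category_id=4 -> matches Kitchen
  - product 4 (Chair): category_id=2 -> matches Apparel
  - product 5 (Charger): category_id=4 -> matches Kitchen
  - product 6 (Mouse): category_id=NULL, no match -> dropped
  - product 7 (Headphones): category_id=3 -> matches Outdoor
So 1 of 7 rows is dropped.

SQL:
SELECT a.name, b.name AS category
FROM products a
INNER JOIN categories b ON a.category_id = b.id

Result:
name       | category   
-----------+------------
Lamp       | Electronics
Tablet     | Kitchen    
Webcam     | Kitchen    
Chair      | Apparel    
Charger    | Kitchen    
Headphones | Outdoor    


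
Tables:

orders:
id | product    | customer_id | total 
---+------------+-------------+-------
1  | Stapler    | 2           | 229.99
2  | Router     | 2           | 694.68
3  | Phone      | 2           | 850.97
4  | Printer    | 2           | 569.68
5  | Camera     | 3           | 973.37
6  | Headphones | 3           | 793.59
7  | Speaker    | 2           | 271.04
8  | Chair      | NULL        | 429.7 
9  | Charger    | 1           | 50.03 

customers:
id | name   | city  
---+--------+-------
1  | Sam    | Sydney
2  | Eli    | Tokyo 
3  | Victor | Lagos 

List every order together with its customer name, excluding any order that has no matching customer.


INNER JOIN keeps only orders rows whose customer_id matches an id in customers. Walk through each order:
  - order 1 (Stapler): customer_id=2 -> matches Eli
  - order 2 (Router): customer_id=2 -> matches Eli
  - order 3 (Phone): customer_id=2 -> matches Eli
  - order 4 (Printer): customer_id=2 -> matches Eli
  - order 5 (Camera): customer_id=3 -> matches Victor
  - order 6 (Headphones): customer_id=3 -> matches Victor
  - order 7 (Speaker): customer_id=2 -> matches Eli
  - order 8 (Chair): customer_id=NULL, no match -> dropped
  - order 9 (Charger): customer_id=1 -> matches Sam
So 1 of 9 rows is dropped.

SQL:
SELECT a.product, b.name AS customer
FROM orders a
INNER JOIN customers b ON a.customer_id = b.id

Result:
product    | customer
-----------+---------
Stapler    | Eli     
Router     | Eli     
Phone      | Eli     
Printer    | Eli     
Camera     | Victor  
Headphones | Victor  
Speaker    | Eli     
Charger    | Sam     


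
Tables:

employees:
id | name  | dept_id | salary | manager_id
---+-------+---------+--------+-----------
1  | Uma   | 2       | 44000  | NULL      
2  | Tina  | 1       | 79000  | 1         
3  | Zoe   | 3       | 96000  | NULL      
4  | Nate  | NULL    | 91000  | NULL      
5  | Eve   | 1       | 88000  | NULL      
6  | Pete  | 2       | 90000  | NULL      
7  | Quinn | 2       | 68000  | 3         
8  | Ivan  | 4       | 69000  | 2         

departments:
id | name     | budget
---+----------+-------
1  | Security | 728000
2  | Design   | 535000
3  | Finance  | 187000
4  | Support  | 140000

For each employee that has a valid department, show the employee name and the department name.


INNER JOIN keeps only employees rows whose dept_id matches an id in departments. Walk through each employee:
  - employee 1 (Uma): dept_id=2 -> matches Design
  - employee 2 (Tina): dept_id=1 -> matches Security
  - employee 3 (Zoe): dept_id=3 -> matches Finance
  - employee 4 (Nate): dept_id=NULL, no match -> dropped
  - employee 5 (Eve): dept_id=1 -> matches Security
  - employee 6 (Pete): dept_id=2 -> matches Design
  - employee 7 (Quinn): dept_id=2 -> matches Design
  - employee 8 (Ivan): dept_id=4 -> matches Support
So 1 of 8 rows is dropped.

SQL:
SELECT a.name, b.name AS department
FROM employees a
INNER JOIN departments b ON a.dept_id = b.id

Result:
name  | department
------+-----------
Uma   | Design    
Tina  | Security  
Zoe   | Finance   
Eve   | Security  
Pete  | Design    
Quinn | Design    
Ivan  | Support   


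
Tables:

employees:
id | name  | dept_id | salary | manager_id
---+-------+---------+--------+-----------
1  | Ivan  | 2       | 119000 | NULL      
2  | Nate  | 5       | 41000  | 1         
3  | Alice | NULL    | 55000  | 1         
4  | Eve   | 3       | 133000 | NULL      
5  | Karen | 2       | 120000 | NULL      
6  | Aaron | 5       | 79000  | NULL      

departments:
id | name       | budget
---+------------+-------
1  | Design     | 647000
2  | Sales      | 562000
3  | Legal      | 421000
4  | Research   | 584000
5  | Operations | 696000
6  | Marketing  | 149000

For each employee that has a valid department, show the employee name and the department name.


INNER JOIN keeps only employees rows whose dept_id matches an id in departments. Walk through each employee:
  - employee 1 (Ivan): dept_id=2 -> matches Sales
  - employee 2 (Nate): dept_id=5 -> matches Operations
  - employee 3 (Alice): dept_id=NULL, no match -> dropped
  - employee 4 (Eve): dept_id=3 -> matches Legal
  - employee 5 (Karen): dept_id=2 -> matches Sales
  - employee 6 (Aaron): dept_id=5 -> matches Operations
So 1 of 6 rows is dropped.

SQL:
SELECT a.name, b.name AS department
FROM employees a
INNER JOIN departments b ON a.dept_id = b.id

Result:
name  | department
------+-----------
Ivan  | Sales     
Nate  | Operations
Eve   | Legal     
Karen | Sales     
Aaron | Operations


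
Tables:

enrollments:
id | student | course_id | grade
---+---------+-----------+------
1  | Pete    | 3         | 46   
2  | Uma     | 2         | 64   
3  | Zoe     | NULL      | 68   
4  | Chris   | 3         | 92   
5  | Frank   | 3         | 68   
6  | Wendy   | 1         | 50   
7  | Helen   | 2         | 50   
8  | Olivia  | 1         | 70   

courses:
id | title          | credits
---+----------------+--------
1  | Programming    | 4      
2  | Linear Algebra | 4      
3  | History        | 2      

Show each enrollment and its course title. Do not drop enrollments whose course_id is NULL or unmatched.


LEFT JOIN keeps every row from enrollments (the left table); where course_id has no match in courses, the course columns become NULL. Walk through each enrollment:
  - enrollment 1 (Pete): course_id=3 -> matches History
  - enrollment 2 (Uma): course_id=2 -> matches Linear Algebra
  - enrollment 3 (Zoe): course_id=NULL, no match -> kept with NULL
  - enrollment 4 (Chris): course_id=3 -> matches History
  - enrollment 5 (Frank): course_id=3 -> matches History
  - enrollment 6 (Wendy): course_id=1 -> matches Programming
  - enrollment 7 (Helen): course_id=2 -> matches Linear Algebra
  - enrollment 8 (Olivia): course_id=1 -> matches Programming
All 8 rows appear; 1 has NULL course.

SQL:
SELECT a.student, b.title AS course
FROM enrollments a
LEFT JOIN courses b ON a.course_id = b.id

Result:
student | course        
--------+---------------
Pete    | History       
Uma     | Linear Algebra
Zoe     | NULL          
Chris   | History       
Frank   | History       
Wendy   | Programming   
Helen   | Linear Algebra
Olivia  | Programming   


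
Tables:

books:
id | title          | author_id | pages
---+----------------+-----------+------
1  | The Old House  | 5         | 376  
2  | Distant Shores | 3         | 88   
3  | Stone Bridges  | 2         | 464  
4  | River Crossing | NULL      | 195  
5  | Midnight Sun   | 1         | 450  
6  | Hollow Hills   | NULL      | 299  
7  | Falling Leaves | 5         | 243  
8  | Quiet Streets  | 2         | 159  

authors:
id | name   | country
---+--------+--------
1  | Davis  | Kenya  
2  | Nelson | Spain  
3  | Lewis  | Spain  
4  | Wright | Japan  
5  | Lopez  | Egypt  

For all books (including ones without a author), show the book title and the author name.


LEFT JOIN keeps every row from books (the left table); where author_id has no match in authors, the author columns become NULL. Walk through each book:
  - book 1 (The Old House): author_id=5 -> matches Lopez
  - book 2 (Distant Shores): author_id=3 -> matches Lewis
  - book 3 (Stone Bridges): author_id=2 -> matches Nelson
  - book 4 (River Crossing): author_id=NULL, no match -> kept with NULL
  - book 5 (Midnight Sun): author_id=1 -> matches Davis
  - book 6 (Hollow Hills): author_id=NULL, no match -> kept with NULL
  - book 7 (Falling Leaves): author_id=5 -> matches Lopez
  - book 8 (Quiet Streets): author_id=2 -> matches Nelson
All 8 rows appear; 2 have NULL author.

SQL:
SELECT a.title, b.name AS author
FROM books a
LEFT JOIN authors b ON a.author_id = b.id

Result:
title          | author
---------------+-------
The Old House  | Lopez 
Distant Shores | Lewis 
Stone Bridges  | Nelson
River Crossing | NULL  
Midnight Sun   | Davis 
Hollow Hills   | NULL  
Falling Leaves | Lopez 
Quiet Streets  | Nelson


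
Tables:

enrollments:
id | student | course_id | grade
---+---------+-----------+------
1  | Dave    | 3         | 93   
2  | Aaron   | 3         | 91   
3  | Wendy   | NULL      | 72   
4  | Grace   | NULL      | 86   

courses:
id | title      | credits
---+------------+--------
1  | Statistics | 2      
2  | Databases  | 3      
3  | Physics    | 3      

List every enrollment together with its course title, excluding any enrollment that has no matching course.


INNER JOIN keeps only enrollments rows whose course_id matches an id in courses. Walk through each enrollment:
  - enrollment 1 (Dave): course_id=3 -> matches Physics
  - enrollment 2 (Aaron): course_id=3 -> matches Physics
  - enrollment 3 (Wendy): course_id=NULL, no match -> dropped
  - enrollment 4 (Grace): course_id=NULL, no match -> dropped
So 2 of 4 rows are dropped.

SQL:
SELECT a.student, b.title AS course
FROM enrollments a
INNER JOIN courses b ON a.course_id = b.id

Result:
student | course 
--------+--------
Dave    | Physics
Aaron   | Physics


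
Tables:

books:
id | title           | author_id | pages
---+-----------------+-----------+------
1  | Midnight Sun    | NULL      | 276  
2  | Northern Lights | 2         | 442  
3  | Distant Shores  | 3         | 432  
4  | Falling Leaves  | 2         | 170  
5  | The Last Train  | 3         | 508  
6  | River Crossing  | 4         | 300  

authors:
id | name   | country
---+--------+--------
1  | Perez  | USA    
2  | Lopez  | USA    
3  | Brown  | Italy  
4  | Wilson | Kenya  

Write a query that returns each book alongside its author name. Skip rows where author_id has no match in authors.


INNER JOIN keeps only books rows whose author_id matches an id in authors. Walk through each book:
  - book 1 (Midnight Sun): author_id=NULL, no match -> dropped
  - book 2 (Northern Lights): author_id=2 -> matches Lopez
  - book 3 (Distant Shores): author_id=3 -> matches Brown
  - book 4 (Falling Leaves): author_id=2 -> matches Lopez
  - book 5 (The Last Train): author_id=3 -> matches Brown
  - book 6 (River Crossing): author_id=4 -> matches Wilson
So 1 of 6 rows is dropped.

SQL:
SELECT a.title, b.name AS author
FROM books a
INNER JOIN authors b ON a.author_id = b.id

Result:
title           | author
----------------+-------
Northern Lights | Lopez 
Distant Shores  | Brown 
Falling Leaves  | Lopez 
The Last Train  | Brown 
River Crossing  | Wilson


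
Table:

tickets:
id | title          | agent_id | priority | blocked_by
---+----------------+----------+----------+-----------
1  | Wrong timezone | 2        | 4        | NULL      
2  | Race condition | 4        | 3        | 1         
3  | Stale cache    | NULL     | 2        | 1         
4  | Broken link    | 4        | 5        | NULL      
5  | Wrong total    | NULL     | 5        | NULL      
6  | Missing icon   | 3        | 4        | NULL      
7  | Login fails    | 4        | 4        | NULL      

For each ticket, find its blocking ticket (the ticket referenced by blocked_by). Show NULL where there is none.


This is a self-join: tickets is joined to a second copy of itself, matching each row's blocked_by to another row's id. Use LEFT JOIN so rows with blocked_by=NULL are kept.
  - ticket 1 (Wrong timezone): blocked_by=NULL -> NULL
  - ticket 2 (Race condition): blocked_by=1 -> Wrong timezone
  - ticket 3 (Stale cache): blocked_by=1 -> Wrong timezone
  - ticket 4 (Broken link): blocked_by=NULL -> NULL
  - ticket 5 (Wrong total): blocked_by=NULL -> NULL
  - ticket 6 (Missing icon): blocked_by=NULL -> NULL
  - ticket 7 (Login fails): blocked_by=NULL -> NULL

SQL:
SELECT a.title AS item, b.title AS blocked_by
FROM tickets a
LEFT JOIN tickets b ON a.blocked_by = b.id

Result:
item           | blocked_by    
---------------+---------------
Wrong timezone | NULL          
Race condition | Wrong timezone
Stale cache    | Wrong timezone
Broken link    | NULL          
Wrong total    | NULL          
Missing icon   | NULL          
Login fails    | NULL          


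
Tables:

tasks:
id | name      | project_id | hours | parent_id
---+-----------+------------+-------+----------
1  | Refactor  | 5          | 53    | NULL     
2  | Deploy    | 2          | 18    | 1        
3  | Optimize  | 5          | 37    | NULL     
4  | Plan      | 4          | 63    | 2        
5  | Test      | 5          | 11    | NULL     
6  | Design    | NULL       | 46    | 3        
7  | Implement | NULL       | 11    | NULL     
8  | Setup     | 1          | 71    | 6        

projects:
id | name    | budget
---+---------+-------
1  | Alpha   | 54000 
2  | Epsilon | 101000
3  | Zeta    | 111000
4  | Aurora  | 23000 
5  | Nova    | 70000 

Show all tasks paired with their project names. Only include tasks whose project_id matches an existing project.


INNER JOIN keeps only tasks rows whose project_id matches an id in projects. Walk through each task:
  - task 1 (Refactor): project_id=5 -> matches Nova
  - task 2 (Deploy): project_id=2 -> matches Epsilon
  - task 3 (Optimize): project_id=5 -> matches Nova
  - task 4 (Plan): project_id=4 -> matches Aurora
  - task 5 (Test): project_id=5 -> matches Nova
  - task 6 (Design): project_id=NULL, no match -> dropped
  - task 7 (Implement): project_id=NULL, no match -> dropped
  - task 8 (Setup): project_id=1 -> matches Alpha
So 2 of 8 rows are dropped.

SQL:
SELECT a.name, b.name AS project
FROM tasks a
INNER JOIN projects b ON a.project_id = b.id

Result:
name     | project
---------+--------
Refactor | Nova   
Deploy   | Epsilon
Optimize | Nova   
Plan     | Aurora 
Test     | Nova   
Setup    | Alpha  


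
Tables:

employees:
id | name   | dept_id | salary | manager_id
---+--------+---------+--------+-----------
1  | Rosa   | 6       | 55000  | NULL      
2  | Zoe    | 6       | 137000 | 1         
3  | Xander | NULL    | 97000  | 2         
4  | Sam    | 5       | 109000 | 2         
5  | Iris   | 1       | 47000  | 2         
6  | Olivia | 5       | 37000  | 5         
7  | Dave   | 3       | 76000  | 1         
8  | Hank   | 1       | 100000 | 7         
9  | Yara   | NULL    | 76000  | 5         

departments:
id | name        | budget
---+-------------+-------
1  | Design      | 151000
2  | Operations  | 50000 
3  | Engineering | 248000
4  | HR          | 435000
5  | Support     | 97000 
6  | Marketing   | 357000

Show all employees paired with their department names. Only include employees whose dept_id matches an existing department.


INNER JOIN keeps only employees rows whose dept_id matches an id in departments. Walk through each employee:
  - employee 1 (Rosa): dept_id=6 -> matches Marketing
  - employee 2 (Zoe): dept_id=6 -> matches Marketing
  - employee 3 (Xander): dept_id=NULL, no match -> dropped
  - employee 4 (Sam): dept_id=5 -> matches Support
  - employee 5 (Iris): dept_id=1 -> matches Design
  - employee 6 (Olivia): dept_id=5 -> matches Support
  - employee 7 (Dave): dept_id=3 -> matches Engineering
  - employee 8 (Hank): dept_id=1 -> matches Design
  - employee 9 (Yara): dept_id=NULL, no match -> dropped
So 2 of 9 rows are dropped.

SQL:
SELECT a.name, b.name AS department
FROM employees a
INNER JOIN departments b ON a.dept_id = b.id

Result:
name   | department 
-------+------------
Rosa   | Marketing  
Zoe    | Marketing  
Sam    | Support    
Iris   | Design     
Olivia | Support    
Dave   | Engineering
Hank   | Design     


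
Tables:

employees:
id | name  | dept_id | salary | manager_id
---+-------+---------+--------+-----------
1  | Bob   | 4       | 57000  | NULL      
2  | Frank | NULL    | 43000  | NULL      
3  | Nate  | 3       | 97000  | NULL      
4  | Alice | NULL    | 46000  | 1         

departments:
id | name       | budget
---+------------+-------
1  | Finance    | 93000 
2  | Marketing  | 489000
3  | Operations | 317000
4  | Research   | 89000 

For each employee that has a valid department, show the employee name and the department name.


INNER JOIN keeps only employees rows whose dept_id matches an id in departments. Walk through each employee:
  - employee 1 (Bob): dept_id=4 -> matches Research
  - employee 2 (Frank): dept_id=NULL, no match -> dropped
  - employee 3 (Nate): dept_id=3 -> matches Operations
  - employee 4 (Alice): dept_id=NULL, no match -> dropped
So 2 of 4 rows are dropped.

SQL:
SELECT a.name, b.name AS department
FROM employees a
INNER JOIN departments b ON a.dept_id = b.id

Result:
name | department
-----+-----------
Bob  | Research  
Nate | Operations


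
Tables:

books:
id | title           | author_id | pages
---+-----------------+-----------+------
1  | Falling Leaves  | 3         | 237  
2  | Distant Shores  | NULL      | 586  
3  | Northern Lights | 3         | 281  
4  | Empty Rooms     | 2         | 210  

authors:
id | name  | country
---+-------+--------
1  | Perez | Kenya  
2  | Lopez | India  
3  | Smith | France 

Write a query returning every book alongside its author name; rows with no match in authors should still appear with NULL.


LEFT JOIN keeps every row from books (the left table); where author_id has no match in authors, the author columns become NULL. Walk through each book:
  - book 1 (Falling Leaves): author_id=3 -> matches Smith
  - book 2 (Distant Shores): author_id=NULL, no match -> kept with NULL
  - book 3 (Northern Lights): author_id=3 -> matches Smith
  - book 4 (Empty Rooms): author_id=2 -> matches Lopez
All 4 rows appear; 1 has NULL author.

SQL:
SELECT a.title, b.name AS author
FROM books a
LEFT JOIN authors b ON a.author_id = b.id

Result:
title           | author
----------------+-------
Falling Leaves  | Smith 
Distant Shores  | NULL  
Northern Lights | Smith 
Empty Rooms     | Lopez 
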